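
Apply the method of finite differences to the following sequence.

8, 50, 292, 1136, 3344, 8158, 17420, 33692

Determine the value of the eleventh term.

163508

D1: 42, 242, 844, 2208, 4814, 9262, 16272
D2: 200, 602, 1364, 2606, 4448, 7010
D3: 402, 762, 1242, 1842, 2562
D4: 360, 480, 600, 720
D5: 120, 120, 120
Constant fifth difference = 120, so extend:
720 + 120 = 840;  2562 + 840 = 3402;  7010 + 3402 = 10412;  16272 + 10412 = 26684;  33692 + 26684 = 60376
840 + 120 = 960;  3402 + 960 = 4362;  10412 + 4362 = 14774;  26684 + 14774 = 41458;  60376 + 41458 = 101834
960 + 120 = 1080;  4362 + 1080 = 5442;  14774 + 5442 = 20216;  41458 + 20216 = 61674;  101834 + 61674 = 163508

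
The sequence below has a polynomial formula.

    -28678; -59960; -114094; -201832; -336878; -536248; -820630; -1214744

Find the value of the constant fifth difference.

-360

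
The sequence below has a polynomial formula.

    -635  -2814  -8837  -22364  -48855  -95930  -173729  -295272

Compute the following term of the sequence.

-476819

D1: -2179  -6023  -13527  -26491  -47075  -77799  -121543
D2: -3844  -7504  -12964  -20584  -30724  -43744
D3: -3660  -5460  -7620  -10140  -13020
D4: -1800  -2160  -2520  -2880
D5: -360  -360  -360
Fifth differences constant at -360.
-2880 − 360 = -3240;  -13020 − 3240 = -16260;  -43744 − 16260 = -60004;  -121543 − 60004 = -181547;  -295272 − 181547 = -476819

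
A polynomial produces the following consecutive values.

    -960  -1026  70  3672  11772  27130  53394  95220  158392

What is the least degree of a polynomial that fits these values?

D1: -66, 1096, 3602, 8100, 15358, 26264, 41826, 63172
D2: 1162, 2506, 4498, 7258, 10906, 15562, 21346
D3: 1344, 1992, 2760, 3648, 4656, 5784
D4: 648, 768, 888, 1008, 1128
D5: 120, 120, 120, 120
The fifth differences are constant, so the polynomial has degree 5.

5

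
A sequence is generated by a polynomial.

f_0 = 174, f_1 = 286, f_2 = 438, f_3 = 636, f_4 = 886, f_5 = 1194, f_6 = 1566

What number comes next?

D1: 112  152  198  250  308  372
D2: 40  46  52  58  64
D3: 6  6  6  6
Constant third difference = 6, so extend:
64 + 6 = 70;  372 + 70 = 442;  1566 + 442 = 2008

2008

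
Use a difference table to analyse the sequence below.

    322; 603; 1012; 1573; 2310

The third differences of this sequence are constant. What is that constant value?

24

D1: 281, 409, 561, 737
D2: 128, 152, 176
D3: 24, 24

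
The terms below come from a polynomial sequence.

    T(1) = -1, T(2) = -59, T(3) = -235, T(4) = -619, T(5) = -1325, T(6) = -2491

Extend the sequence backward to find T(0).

5

D1: -58, -176, -384, -706, -1166
D2: -118, -208, -322, -460
D3: -90, -114, -138
D4: -24, -24
The fourth differences are constant at -24.
Work back: -90 + 24 = -66;  -118 + 66 = -52;  -58 + 52 = -6;  -1 + 6 = 5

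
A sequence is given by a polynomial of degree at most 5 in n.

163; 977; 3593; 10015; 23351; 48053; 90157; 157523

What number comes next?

260075

First differences: 814, 2616, 6422, 13336, 24702, 42104, 67366
Second differences: 1802, 3806, 6914, 11366, 17402, 25262
Third differences: 2004, 3108, 4452, 6036, 7860
Fourth differences: 1104, 1344, 1584, 1824
Fifth differences: 240, 240, 240
Constant fifth difference = 240, so extend:
1824 + 240 = 2064;  7860 + 2064 = 9924;  25262 + 9924 = 35186;  67366 + 35186 = 102552;  157523 + 102552 = 260075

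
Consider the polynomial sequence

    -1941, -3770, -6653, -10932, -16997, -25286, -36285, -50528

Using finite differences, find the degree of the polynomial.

Δ: -1829, -2883, -4279, -6065, -8289, -10999, -14243
Δ²: -1054, -1396, -1786, -2224, -2710, -3244
Δ³: -342, -390, -438, -486, -534
Δ⁴: -48, -48, -48, -48
The fourth differences are constant, so the polynomial has degree 4.

4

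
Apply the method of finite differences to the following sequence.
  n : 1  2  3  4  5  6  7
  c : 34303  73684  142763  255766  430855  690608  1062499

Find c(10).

39381, 69079, 113003, 175089, 259753, 371891
29698, 43924, 62086, 84664, 112138
14226, 18162, 22578, 27474
3936, 4416, 4896
480, 480
The fifth differences are constant (480).
4896 + 480 = 5376;  27474 + 5376 = 32850;  112138 + 32850 = 144988;  371891 + 144988 = 516879;  1062499 + 516879 = 1579378
5376 + 480 = 5856;  32850 + 5856 = 38706;  144988 + 38706 = 183694;  516879 + 183694 = 700573;  1579378 + 700573 = 2279951
5856 + 480 = 6336;  38706 + 6336 = 45042;  183694 + 45042 = 228736;  700573 + 228736 = 929309;  2279951 + 929309 = 3209260

3209260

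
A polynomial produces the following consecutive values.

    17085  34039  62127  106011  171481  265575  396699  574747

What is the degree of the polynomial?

5

16954, 28088, 43884, 65470, 94094, 131124, 178048
11134, 15796, 21586, 28624, 37030, 46924
4662, 5790, 7038, 8406, 9894
1128, 1248, 1368, 1488
120, 120, 120
The fifth differences are constant, so the polynomial has degree 5.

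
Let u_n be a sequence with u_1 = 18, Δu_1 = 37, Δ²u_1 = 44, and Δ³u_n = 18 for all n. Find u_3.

136

Build the table forward from the leading diagonal:
Δ³: 18  18  18
Δ²: 44  62  80
Δ: 37  81  143
u: 18  55  136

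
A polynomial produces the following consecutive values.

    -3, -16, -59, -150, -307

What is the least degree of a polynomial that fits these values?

3

Δ: -13, -43, -91, -157
Δ²: -30, -48, -66
Δ³: -18, -18
The third differences are constant, so the polynomial has degree 3.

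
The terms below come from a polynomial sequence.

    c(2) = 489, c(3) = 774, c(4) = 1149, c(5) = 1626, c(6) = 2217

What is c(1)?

282

285  375  477  591
90  102  114
12  12
The third differences are constant at 12.
Work back: 90 − 12 = 78;  285 − 78 = 207;  489 − 207 = 282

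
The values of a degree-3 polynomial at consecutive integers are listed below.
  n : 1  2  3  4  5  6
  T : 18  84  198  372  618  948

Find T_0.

-12

66, 114, 174, 246, 330
48, 60, 72, 84
12, 12, 12
The third differences are constant at 12.
Work back: 48 − 12 = 36;  66 − 36 = 30;  18 − 30 = -12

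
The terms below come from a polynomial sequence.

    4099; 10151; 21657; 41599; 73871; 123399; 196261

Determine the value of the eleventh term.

6052, 11506, 19942, 32272, 49528, 72862
5454, 8436, 12330, 17256, 23334
2982, 3894, 4926, 6078
912, 1032, 1152
120, 120
The fifth differences are constant (120).
1152 + 120 = 1272;  6078 + 1272 = 7350;  23334 + 7350 = 30684;  72862 + 30684 = 103546;  196261 + 103546 = 299807
1272 + 120 = 1392;  7350 + 1392 = 8742;  30684 + 8742 = 39426;  103546 + 39426 = 142972;  299807 + 142972 = 442779
1392 + 120 = 1512;  8742 + 1512 = 10254;  39426 + 10254 = 49680;  142972 + 49680 = 192652;  442779 + 192652 = 635431
1512 + 120 = 1632;  10254 + 1632 = 11886;  49680 + 11886 = 61566;  192652 + 61566 = 254218;  635431 + 254218 = 889649

889649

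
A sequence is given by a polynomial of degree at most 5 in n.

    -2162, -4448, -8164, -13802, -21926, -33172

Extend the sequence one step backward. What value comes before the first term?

-886

-2286  -3716  -5638  -8124  -11246
-1430  -1922  -2486  -3122
-492  -564  -636
-72  -72
The fourth differences are constant at -72.
Work back: -492 + 72 = -420;  -1430 + 420 = -1010;  -2286 + 1010 = -1276;  -2162 + 1276 = -886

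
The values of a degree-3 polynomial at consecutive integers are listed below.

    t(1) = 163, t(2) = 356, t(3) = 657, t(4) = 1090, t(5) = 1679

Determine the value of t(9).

6075

193 , 301 , 433 , 589
108 , 132 , 156
24 , 24
The third differences are constant (24).
156 + 24 = 180;  589 + 180 = 769;  1679 + 769 = 2448
180 + 24 = 204;  769 + 204 = 973;  2448 + 973 = 3421
204 + 24 = 228;  973 + 228 = 1201;  3421 + 1201 = 4622
228 + 24 = 252;  1201 + 252 = 1453;  4622 + 1453 = 6075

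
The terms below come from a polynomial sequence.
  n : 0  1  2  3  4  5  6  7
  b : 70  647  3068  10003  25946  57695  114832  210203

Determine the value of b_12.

Δ: 577  2421  6935  15943  31749  57137  95371
Δ²: 1844  4514  9008  15806  25388  38234
Δ³: 2670  4494  6798  9582  12846
Δ⁴: 1824  2304  2784  3264
Δ⁵: 480  480  480
Fifth differences constant at 480.
3264 + 480 = 3744;  12846 + 3744 = 16590;  38234 + 16590 = 54824;  95371 + 54824 = 150195;  210203 + 150195 = 360398
3744 + 480 = 4224;  16590 + 4224 = 20814;  54824 + 20814 = 75638;  150195 + 75638 = 225833;  360398 + 225833 = 586231
4224 + 480 = 4704;  20814 + 4704 = 25518;  75638 + 25518 = 101156;  225833 + 101156 = 326989;  586231 + 326989 = 913220
4704 + 480 = 5184;  25518 + 5184 = 30702;  101156 + 30702 = 131858;  326989 + 131858 = 458847;  913220 + 458847 = 1372067
5184 + 480 = 5664;  30702 + 5664 = 36366;  131858 + 36366 = 168224;  458847 + 168224 = 627071;  1372067 + 627071 = 1999138

1999138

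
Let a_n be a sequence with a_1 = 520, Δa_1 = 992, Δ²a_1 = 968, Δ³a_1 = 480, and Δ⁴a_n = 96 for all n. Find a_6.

20440

Build the table forward from the leading diagonal:
Δ⁴: 96, 96, 96, 96, 96, 96
Δ³: 480, 576, 672, 768, 864, 960
Δ²: 968, 1448, 2024, 2696, 3464, 4328
Δ: 992, 1960, 3408, 5432, 8128, 11592
a: 520, 1512, 3472, 6880, 12312, 20440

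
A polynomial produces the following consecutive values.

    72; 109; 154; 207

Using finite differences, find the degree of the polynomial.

First differences: 37, 45, 53
Second differences: 8, 8
The second differences are constant, so the polynomial has degree 2.

2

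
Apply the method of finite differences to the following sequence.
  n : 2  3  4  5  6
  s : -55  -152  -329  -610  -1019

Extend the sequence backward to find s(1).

Δ: -97, -177, -281, -409
Δ²: -80, -104, -128
Δ³: -24, -24
The third differences are constant at -24.
Work back: -80 + 24 = -56;  -97 + 56 = -41;  -55 + 41 = -14

-14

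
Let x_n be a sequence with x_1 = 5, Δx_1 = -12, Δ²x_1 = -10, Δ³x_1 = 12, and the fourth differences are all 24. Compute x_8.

Build the table forward from the leading diagonal:
Δ⁴: 24, 24, 24, 24, 24, 24, 24, 24
Δ³: 12, 36, 60, 84, 108, 132, 156, 180
Δ²: -10, 2, 38, 98, 182, 290, 422, 578
Δ: -12, -22, -20, 18, 116, 298, 588, 1010
x: 5, -7, -29, -49, -31, 85, 383, 971

971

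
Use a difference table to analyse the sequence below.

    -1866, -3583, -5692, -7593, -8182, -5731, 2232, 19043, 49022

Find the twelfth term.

278447

First differences: -1717  -2109  -1901  -589  2451  7963  16811  29979
Second differences: -392  208  1312  3040  5512  8848  13168
Third differences: 600  1104  1728  2472  3336  4320
Fourth differences: 504  624  744  864  984
Fifth differences: 120  120  120  120
Constant fifth difference = 120, so extend:
984 + 120 = 1104;  4320 + 1104 = 5424;  13168 + 5424 = 18592;  29979 + 18592 = 48571;  49022 + 48571 = 97593
1104 + 120 = 1224;  5424 + 1224 = 6648;  18592 + 6648 = 25240;  48571 + 25240 = 73811;  97593 + 73811 = 171404
1224 + 120 = 1344;  6648 + 1344 = 7992;  25240 + 7992 = 33232;  73811 + 33232 = 107043;  171404 + 107043 = 278447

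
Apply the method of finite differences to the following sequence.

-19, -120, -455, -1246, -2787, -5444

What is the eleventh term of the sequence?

-53319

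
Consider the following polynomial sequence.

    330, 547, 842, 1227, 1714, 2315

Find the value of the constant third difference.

D1: 217, 295, 385, 487, 601
D2: 78, 90, 102, 114
D3: 12, 12, 12

12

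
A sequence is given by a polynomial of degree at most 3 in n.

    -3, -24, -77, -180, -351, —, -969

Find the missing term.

Using the first 5 terms:
D1: -21, -53, -103, -171
D2: -32, -50, -68
D3: -18, -18
Constant third difference = -18.
Extend forward: -68 − 18 = -86;  -171 − 86 = -257;  -351 − 257 = -608

-608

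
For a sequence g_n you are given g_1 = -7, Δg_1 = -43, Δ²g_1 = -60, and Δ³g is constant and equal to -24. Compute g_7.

Build the table forward from the leading diagonal:
Third differences: -24  -24  -24  -24  -24  -24  -24
Second differences: -60  -84  -108  -132  -156  -180  -204
First differences: -43  -103  -187  -295  -427  -583  -763
g: -7  -50  -153  -340  -635  -1062  -1645

-1645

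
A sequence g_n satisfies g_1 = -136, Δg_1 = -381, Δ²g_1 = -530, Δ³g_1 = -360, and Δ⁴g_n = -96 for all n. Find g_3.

-1428

Build the table forward from the leading diagonal:
Fourth differences: -96  -96  -96
Third differences: -360  -456  -552
Second differences: -530  -890  -1346
First differences: -381  -911  -1801
g: -136  -517  -1428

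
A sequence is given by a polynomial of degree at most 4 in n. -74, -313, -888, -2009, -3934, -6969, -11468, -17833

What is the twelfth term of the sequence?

-71673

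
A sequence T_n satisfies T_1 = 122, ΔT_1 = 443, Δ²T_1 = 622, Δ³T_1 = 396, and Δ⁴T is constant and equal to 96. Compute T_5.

7306

Build the table forward from the leading diagonal:
Fourth differences: 96  96  96  96  96
Third differences: 396  492  588  684  780
Second differences: 622  1018  1510  2098  2782
First differences: 443  1065  2083  3593  5691
T: 122  565  1630  3713  7306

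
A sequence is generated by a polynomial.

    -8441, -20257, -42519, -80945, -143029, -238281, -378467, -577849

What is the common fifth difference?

-240

First differences: -11816, -22262, -38426, -62084, -95252, -140186, -199382
Second differences: -10446, -16164, -23658, -33168, -44934, -59196
Third differences: -5718, -7494, -9510, -11766, -14262
Fourth differences: -1776, -2016, -2256, -2496
Fifth differences: -240, -240, -240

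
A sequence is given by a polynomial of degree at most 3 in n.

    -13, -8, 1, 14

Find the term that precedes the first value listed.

-14

5  9  13
4  4
The second differences are constant at 4.
Work back: 5 − 4 = 1;  -13 − 1 = -14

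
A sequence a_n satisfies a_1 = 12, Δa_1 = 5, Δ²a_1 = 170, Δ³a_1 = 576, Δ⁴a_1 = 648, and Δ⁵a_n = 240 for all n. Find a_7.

Build the table forward from the leading diagonal:
D5: 240, 240, 240, 240, 240, 240, 240
D4: 648, 888, 1128, 1368, 1608, 1848, 2088
D3: 576, 1224, 2112, 3240, 4608, 6216, 8064
D2: 170, 746, 1970, 4082, 7322, 11930, 18146
D1: 5, 175, 921, 2891, 6973, 14295, 26225
a: 12, 17, 192, 1113, 4004, 10977, 25272

25272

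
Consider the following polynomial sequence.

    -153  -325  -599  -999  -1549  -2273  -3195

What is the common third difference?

-24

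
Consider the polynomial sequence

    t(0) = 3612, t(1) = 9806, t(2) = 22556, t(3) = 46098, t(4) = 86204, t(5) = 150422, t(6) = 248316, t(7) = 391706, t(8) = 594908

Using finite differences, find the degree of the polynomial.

D1: 6194, 12750, 23542, 40106, 64218, 97894, 143390, 203202
D2: 6556, 10792, 16564, 24112, 33676, 45496, 59812
D3: 4236, 5772, 7548, 9564, 11820, 14316
D4: 1536, 1776, 2016, 2256, 2496
D5: 240, 240, 240, 240
The fifth differences are constant, so the polynomial has degree 5.

5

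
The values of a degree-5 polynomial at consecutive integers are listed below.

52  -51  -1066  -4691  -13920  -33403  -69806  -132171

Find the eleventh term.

D1: -103 , -1015 , -3625 , -9229 , -19483 , -36403 , -62365
D2: -912 , -2610 , -5604 , -10254 , -16920 , -25962
D3: -1698 , -2994 , -4650 , -6666 , -9042
D4: -1296 , -1656 , -2016 , -2376
D5: -360 , -360 , -360
The fifth differences are constant (-360).
-2376 − 360 = -2736;  -9042 − 2736 = -11778;  -25962 − 11778 = -37740;  -62365 − 37740 = -100105;  -132171 − 100105 = -232276
-2736 − 360 = -3096;  -11778 − 3096 = -14874;  -37740 − 14874 = -52614;  -100105 − 52614 = -152719;  -232276 − 152719 = -384995
-3096 − 360 = -3456;  -14874 − 3456 = -18330;  -52614 − 18330 = -70944;  -152719 − 70944 = -223663;  -384995 − 223663 = -608658

-608658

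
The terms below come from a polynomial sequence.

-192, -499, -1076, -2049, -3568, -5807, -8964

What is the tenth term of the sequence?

-26283

-307, -577, -973, -1519, -2239, -3157
-270, -396, -546, -720, -918
-126, -150, -174, -198
-24, -24, -24
The fourth differences are constant (-24).
-198 − 24 = -222;  -918 − 222 = -1140;  -3157 − 1140 = -4297;  -8964 − 4297 = -13261
-222 − 24 = -246;  -1140 − 246 = -1386;  -4297 − 1386 = -5683;  -13261 − 5683 = -18944
-246 − 24 = -270;  -1386 − 270 = -1656;  -5683 − 1656 = -7339;  -18944 − 7339 = -26283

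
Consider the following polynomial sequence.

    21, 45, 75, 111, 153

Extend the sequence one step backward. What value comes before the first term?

3

Δ: 24  30  36  42
Δ²: 6  6  6
The second differences are constant at 6.
Work back: 24 − 6 = 18;  21 − 18 = 3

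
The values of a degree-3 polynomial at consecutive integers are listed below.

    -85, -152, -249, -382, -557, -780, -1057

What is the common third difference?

-6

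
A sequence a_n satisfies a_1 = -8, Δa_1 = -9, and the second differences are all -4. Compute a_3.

Build the table forward from the leading diagonal:
Δ²: -4, -4, -4
Δ: -9, -13, -17
a: -8, -17, -30

-30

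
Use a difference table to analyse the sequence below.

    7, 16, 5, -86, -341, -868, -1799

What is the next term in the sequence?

-3290

D1: 9, -11, -91, -255, -527, -931
D2: -20, -80, -164, -272, -404
D3: -60, -84, -108, -132
D4: -24, -24, -24
Fourth differences constant at -24.
-132 − 24 = -156;  -404 − 156 = -560;  -931 − 560 = -1491;  -1799 − 1491 = -3290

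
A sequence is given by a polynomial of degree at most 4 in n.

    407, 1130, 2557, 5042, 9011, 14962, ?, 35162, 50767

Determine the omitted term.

Using the first 6 terms:
Δ: 723  1427  2485  3969  5951
Δ²: 704  1058  1484  1982
Δ³: 354  426  498
Δ⁴: 72  72
Constant fourth difference = 72.
Extend forward: 498 + 72 = 570;  1982 + 570 = 2552;  5951 + 2552 = 8503;  14962 + 8503 = 23465

23465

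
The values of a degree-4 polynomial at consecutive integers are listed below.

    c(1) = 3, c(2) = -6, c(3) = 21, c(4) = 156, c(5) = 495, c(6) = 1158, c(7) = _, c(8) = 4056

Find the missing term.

2289

Using the first 6 terms:
-9, 27, 135, 339, 663
36, 108, 204, 324
72, 96, 120
24, 24
Constant fourth difference = 24.
Extend forward: 120 + 24 = 144;  324 + 144 = 468;  663 + 468 = 1131;  1158 + 1131 = 2289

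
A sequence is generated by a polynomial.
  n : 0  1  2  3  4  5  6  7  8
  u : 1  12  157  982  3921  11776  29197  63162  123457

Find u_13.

1419432

Δ: 11 , 145 , 825 , 2939 , 7855 , 17421 , 33965 , 60295
Δ²: 134 , 680 , 2114 , 4916 , 9566 , 16544 , 26330
Δ³: 546 , 1434 , 2802 , 4650 , 6978 , 9786
Δ⁴: 888 , 1368 , 1848 , 2328 , 2808
Δ⁵: 480 , 480 , 480 , 480
Constant fifth difference = 480, so extend:
2808 + 480 = 3288;  9786 + 3288 = 13074;  26330 + 13074 = 39404;  60295 + 39404 = 99699;  123457 + 99699 = 223156
3288 + 480 = 3768;  13074 + 3768 = 16842;  39404 + 16842 = 56246;  99699 + 56246 = 155945;  223156 + 155945 = 379101
3768 + 480 = 4248;  16842 + 4248 = 21090;  56246 + 21090 = 77336;  155945 + 77336 = 233281;  379101 + 233281 = 612382
4248 + 480 = 4728;  21090 + 4728 = 25818;  77336 + 25818 = 103154;  233281 + 103154 = 336435;  612382 + 336435 = 948817
4728 + 480 = 5208;  25818 + 5208 = 31026;  103154 + 31026 = 134180;  336435 + 134180 = 470615;  948817 + 470615 = 1419432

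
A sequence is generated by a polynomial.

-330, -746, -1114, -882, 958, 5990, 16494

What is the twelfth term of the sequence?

D1: -416, -368, 232, 1840, 5032, 10504
D2: 48, 600, 1608, 3192, 5472
D3: 552, 1008, 1584, 2280
D4: 456, 576, 696
D5: 120, 120
Fifth differences constant at 120.
696 + 120 = 816;  2280 + 816 = 3096;  5472 + 3096 = 8568;  10504 + 8568 = 19072;  16494 + 19072 = 35566
816 + 120 = 936;  3096 + 936 = 4032;  8568 + 4032 = 12600;  19072 + 12600 = 31672;  35566 + 31672 = 67238
936 + 120 = 1056;  4032 + 1056 = 5088;  12600 + 5088 = 17688;  31672 + 17688 = 49360;  67238 + 49360 = 116598
1056 + 120 = 1176;  5088 + 1176 = 6264;  17688 + 6264 = 23952;  49360 + 23952 = 73312;  116598 + 73312 = 189910
1176 + 120 = 1296;  6264 + 1296 = 7560;  23952 + 7560 = 31512;  73312 + 31512 = 104824;  189910 + 104824 = 294734

294734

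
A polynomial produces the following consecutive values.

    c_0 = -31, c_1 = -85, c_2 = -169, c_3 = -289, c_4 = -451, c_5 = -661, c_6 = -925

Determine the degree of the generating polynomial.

First differences: -54, -84, -120, -162, -210, -264
Second differences: -30, -36, -42, -48, -54
Third differences: -6, -6, -6, -6
The third differences are constant, so the polynomial has degree 3.

3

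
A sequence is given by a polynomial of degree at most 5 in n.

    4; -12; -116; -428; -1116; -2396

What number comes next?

First differences: -16 , -104 , -312 , -688 , -1280
Second differences: -88 , -208 , -376 , -592
Third differences: -120 , -168 , -216
Fourth differences: -48 , -48
Fourth differences constant at -48.
-216 − 48 = -264;  -592 − 264 = -856;  -1280 − 856 = -2136;  -2396 − 2136 = -4532

-4532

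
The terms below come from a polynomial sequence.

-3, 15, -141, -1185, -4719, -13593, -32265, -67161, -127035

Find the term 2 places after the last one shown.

18, -156, -1044, -3534, -8874, -18672, -34896, -59874
-174, -888, -2490, -5340, -9798, -16224, -24978
-714, -1602, -2850, -4458, -6426, -8754
-888, -1248, -1608, -1968, -2328
-360, -360, -360, -360
Fifth differences constant at -360.
-2328 − 360 = -2688;  -8754 − 2688 = -11442;  -24978 − 11442 = -36420;  -59874 − 36420 = -96294;  -127035 − 96294 = -223329
-2688 − 360 = -3048;  -11442 − 3048 = -14490;  -36420 − 14490 = -50910;  -96294 − 50910 = -147204;  -223329 − 147204 = -370533

-370533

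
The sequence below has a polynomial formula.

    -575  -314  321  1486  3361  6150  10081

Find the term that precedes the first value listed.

-594

D1: 261, 635, 1165, 1875, 2789, 3931
D2: 374, 530, 710, 914, 1142
D3: 156, 180, 204, 228
D4: 24, 24, 24
The fourth differences are constant at 24.
Work back: 156 − 24 = 132;  374 − 132 = 242;  261 − 242 = 19;  -575 − 19 = -594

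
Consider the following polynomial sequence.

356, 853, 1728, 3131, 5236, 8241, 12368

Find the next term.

497  875  1403  2105  3005  4127
378  528  702  900  1122
150  174  198  222
24  24  24
Constant fourth difference = 24, so extend:
222 + 24 = 246;  1122 + 246 = 1368;  4127 + 1368 = 5495;  12368 + 5495 = 17863

17863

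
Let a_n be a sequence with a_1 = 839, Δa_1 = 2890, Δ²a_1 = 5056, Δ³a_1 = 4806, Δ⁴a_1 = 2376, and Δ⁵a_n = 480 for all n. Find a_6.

Build the table forward from the leading diagonal:
Fifth differences: 480, 480, 480, 480, 480, 480
Fourth differences: 2376, 2856, 3336, 3816, 4296, 4776
Third differences: 4806, 7182, 10038, 13374, 17190, 21486
Second differences: 5056, 9862, 17044, 27082, 40456, 57646
First differences: 2890, 7946, 17808, 34852, 61934, 102390
a: 839, 3729, 11675, 29483, 64335, 126269

126269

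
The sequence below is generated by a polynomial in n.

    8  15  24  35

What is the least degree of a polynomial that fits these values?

7, 9, 11
2, 2
The second differences are constant, so the polynomial has degree 2.

2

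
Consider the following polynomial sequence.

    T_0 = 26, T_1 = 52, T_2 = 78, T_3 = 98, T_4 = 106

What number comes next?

96

D1: 26 , 26 , 20 , 8
D2: 0 , -6 , -12
D3: -6 , -6
Third differences constant at -6.
-12 − 6 = -18;  8 − 18 = -10;  106 − 10 = 96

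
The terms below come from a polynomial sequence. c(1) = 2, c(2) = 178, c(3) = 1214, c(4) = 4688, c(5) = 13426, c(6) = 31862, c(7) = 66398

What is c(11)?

582622

176, 1036, 3474, 8738, 18436, 34536
860, 2438, 5264, 9698, 16100
1578, 2826, 4434, 6402
1248, 1608, 1968
360, 360
Fifth differences constant at 360.
1968 + 360 = 2328;  6402 + 2328 = 8730;  16100 + 8730 = 24830;  34536 + 24830 = 59366;  66398 + 59366 = 125764
2328 + 360 = 2688;  8730 + 2688 = 11418;  24830 + 11418 = 36248;  59366 + 36248 = 95614;  125764 + 95614 = 221378
2688 + 360 = 3048;  11418 + 3048 = 14466;  36248 + 14466 = 50714;  95614 + 50714 = 146328;  221378 + 146328 = 367706
3048 + 360 = 3408;  14466 + 3408 = 17874;  50714 + 17874 = 68588;  146328 + 68588 = 214916;  367706 + 214916 = 582622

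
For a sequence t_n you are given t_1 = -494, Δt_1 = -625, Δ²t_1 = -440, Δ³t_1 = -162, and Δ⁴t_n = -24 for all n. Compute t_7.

-14444

Build the table forward from the leading diagonal:
D4: -24  -24  -24  -24  -24  -24  -24
D3: -162  -186  -210  -234  -258  -282  -306
D2: -440  -602  -788  -998  -1232  -1490  -1772
D1: -625  -1065  -1667  -2455  -3453  -4685  -6175
t: -494  -1119  -2184  -3851  -6306  -9759  -14444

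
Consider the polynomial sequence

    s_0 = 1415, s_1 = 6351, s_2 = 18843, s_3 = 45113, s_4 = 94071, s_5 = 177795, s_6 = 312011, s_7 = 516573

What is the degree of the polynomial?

D1: 4936, 12492, 26270, 48958, 83724, 134216, 204562
D2: 7556, 13778, 22688, 34766, 50492, 70346
D3: 6222, 8910, 12078, 15726, 19854
D4: 2688, 3168, 3648, 4128
D5: 480, 480, 480
The fifth differences are constant, so the polynomial has degree 5.

5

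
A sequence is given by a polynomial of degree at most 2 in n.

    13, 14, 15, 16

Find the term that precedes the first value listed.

Δ: 1  1  1
The first differences are constant at 1.
Work back: 13 − 1 = 12

12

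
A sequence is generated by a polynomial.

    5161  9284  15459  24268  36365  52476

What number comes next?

73399

Δ: 4123  6175  8809  12097  16111
Δ²: 2052  2634  3288  4014
Δ³: 582  654  726
Δ⁴: 72  72
The fourth differences are constant (72).
726 + 72 = 798;  4014 + 798 = 4812;  16111 + 4812 = 20923;  52476 + 20923 = 73399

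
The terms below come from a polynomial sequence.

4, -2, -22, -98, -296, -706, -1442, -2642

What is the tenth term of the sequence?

-7106

Δ: -6, -20, -76, -198, -410, -736, -1200
Δ²: -14, -56, -122, -212, -326, -464
Δ³: -42, -66, -90, -114, -138
Δ⁴: -24, -24, -24, -24
Fourth differences constant at -24.
-138 − 24 = -162;  -464 − 162 = -626;  -1200 − 626 = -1826;  -2642 − 1826 = -4468
-162 − 24 = -186;  -626 − 186 = -812;  -1826 − 812 = -2638;  -4468 − 2638 = -7106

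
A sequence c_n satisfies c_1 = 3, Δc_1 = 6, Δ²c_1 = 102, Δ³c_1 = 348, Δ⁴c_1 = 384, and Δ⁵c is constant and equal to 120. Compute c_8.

30327

Build the table forward from the leading diagonal:
Δ⁵: 120  120  120  120  120  120  120  120
Δ⁴: 384  504  624  744  864  984  1104  1224
Δ³: 348  732  1236  1860  2604  3468  4452  5556
Δ²: 102  450  1182  2418  4278  6882  10350  14802
Δ: 6  108  558  1740  4158  8436  15318  25668
c: 3  9  117  675  2415  6573  15009  30327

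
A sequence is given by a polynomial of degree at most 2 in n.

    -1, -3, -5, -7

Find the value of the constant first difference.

-2

Δ: -2, -2, -2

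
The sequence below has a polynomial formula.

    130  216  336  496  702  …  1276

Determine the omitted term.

Using the first 5 terms:
86  120  160  206
34  40  46
6  6
Constant third difference = 6.
Extend forward: 46 + 6 = 52;  206 + 52 = 258;  702 + 258 = 960

960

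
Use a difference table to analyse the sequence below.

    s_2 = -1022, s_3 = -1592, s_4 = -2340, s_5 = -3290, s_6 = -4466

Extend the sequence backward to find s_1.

Δ: -570, -748, -950, -1176
Δ²: -178, -202, -226
Δ³: -24, -24
The third differences are constant at -24.
Work back: -178 + 24 = -154;  -570 + 154 = -416;  -1022 + 416 = -606

-606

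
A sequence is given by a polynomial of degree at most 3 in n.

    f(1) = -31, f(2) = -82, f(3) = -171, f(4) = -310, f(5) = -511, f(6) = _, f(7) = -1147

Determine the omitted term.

Using the first 5 terms:
Δ: -51  -89  -139  -201
Δ²: -38  -50  -62
Δ³: -12  -12
Constant third difference = -12.
Extend forward: -62 − 12 = -74;  -201 − 74 = -275;  -511 − 275 = -786

-786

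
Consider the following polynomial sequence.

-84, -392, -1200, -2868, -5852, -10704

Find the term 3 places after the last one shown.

Δ: -308, -808, -1668, -2984, -4852
Δ²: -500, -860, -1316, -1868
Δ³: -360, -456, -552
Δ⁴: -96, -96
The fourth differences are constant (-96).
-552 − 96 = -648;  -1868 − 648 = -2516;  -4852 − 2516 = -7368;  -10704 − 7368 = -18072
-648 − 96 = -744;  -2516 − 744 = -3260;  -7368 − 3260 = -10628;  -18072 − 10628 = -28700
-744 − 96 = -840;  -3260 − 840 = -4100;  -10628 − 4100 = -14728;  -28700 − 14728 = -43428

-43428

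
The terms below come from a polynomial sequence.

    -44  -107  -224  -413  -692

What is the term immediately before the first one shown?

-17

Δ: -63, -117, -189, -279
Δ²: -54, -72, -90
Δ³: -18, -18
The third differences are constant at -18.
Work back: -54 + 18 = -36;  -63 + 36 = -27;  -44 + 27 = -17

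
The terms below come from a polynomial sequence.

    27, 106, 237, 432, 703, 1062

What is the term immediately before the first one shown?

-12

D1: 79, 131, 195, 271, 359
D2: 52, 64, 76, 88
D3: 12, 12, 12
The third differences are constant at 12.
Work back: 52 − 12 = 40;  79 − 40 = 39;  27 − 39 = -12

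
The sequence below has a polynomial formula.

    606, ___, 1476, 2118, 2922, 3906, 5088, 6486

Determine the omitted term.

Using the last 6 terms:
D1: 642  804  984  1182  1398
D2: 162  180  198  216
D3: 18  18  18
Constant third difference = 18.
Extend backward: 162 − 18 = 144;  642 − 144 = 498;  1476 − 498 = 978

978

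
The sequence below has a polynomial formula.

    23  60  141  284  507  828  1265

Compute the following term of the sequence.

1836

D1: 37  81  143  223  321  437
D2: 44  62  80  98  116
D3: 18  18  18  18
The third differences are constant (18).
116 + 18 = 134;  437 + 134 = 571;  1265 + 571 = 1836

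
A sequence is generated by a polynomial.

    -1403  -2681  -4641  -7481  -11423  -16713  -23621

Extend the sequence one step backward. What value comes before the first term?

-633

Δ: -1278  -1960  -2840  -3942  -5290  -6908
Δ²: -682  -880  -1102  -1348  -1618
Δ³: -198  -222  -246  -270
Δ⁴: -24  -24  -24
The fourth differences are constant at -24.
Work back: -198 + 24 = -174;  -682 + 174 = -508;  -1278 + 508 = -770;  -1403 + 770 = -633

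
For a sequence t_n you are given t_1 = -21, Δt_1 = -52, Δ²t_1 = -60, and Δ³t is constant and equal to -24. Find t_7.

-1713

Build the table forward from the leading diagonal:
Third differences: -24  -24  -24  -24  -24  -24  -24
Second differences: -60  -84  -108  -132  -156  -180  -204
First differences: -52  -112  -196  -304  -436  -592  -772
t: -21  -73  -185  -381  -685  -1121  -1713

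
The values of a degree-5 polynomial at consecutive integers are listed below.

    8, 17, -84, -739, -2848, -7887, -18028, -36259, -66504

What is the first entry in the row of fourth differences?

First differences: 9, -101, -655, -2109, -5039, -10141, -18231, -30245
Second differences: -110, -554, -1454, -2930, -5102, -8090, -12014
Third differences: -444, -900, -1476, -2172, -2988, -3924
Fourth differences: -456, -576, -696, -816, -936
Fifth differences: -120, -120, -120, -120

-456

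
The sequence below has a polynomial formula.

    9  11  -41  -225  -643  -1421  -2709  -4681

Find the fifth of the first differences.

-778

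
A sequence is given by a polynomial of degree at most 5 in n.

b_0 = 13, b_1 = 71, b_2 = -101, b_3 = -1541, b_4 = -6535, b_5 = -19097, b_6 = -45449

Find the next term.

-94501

First differences: 58  -172  -1440  -4994  -12562  -26352
Second differences: -230  -1268  -3554  -7568  -13790
Third differences: -1038  -2286  -4014  -6222
Fourth differences: -1248  -1728  -2208
Fifth differences: -480  -480
Fifth differences constant at -480.
-2208 − 480 = -2688;  -6222 − 2688 = -8910;  -13790 − 8910 = -22700;  -26352 − 22700 = -49052;  -45449 − 49052 = -94501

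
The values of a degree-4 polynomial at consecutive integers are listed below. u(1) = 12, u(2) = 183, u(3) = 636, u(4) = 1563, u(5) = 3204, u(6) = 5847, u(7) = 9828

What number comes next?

D1: 171, 453, 927, 1641, 2643, 3981
D2: 282, 474, 714, 1002, 1338
D3: 192, 240, 288, 336
D4: 48, 48, 48
Fourth differences constant at 48.
336 + 48 = 384;  1338 + 384 = 1722;  3981 + 1722 = 5703;  9828 + 5703 = 15531

15531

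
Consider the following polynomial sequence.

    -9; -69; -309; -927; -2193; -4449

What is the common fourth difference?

-72

Δ: -60, -240, -618, -1266, -2256
Δ²: -180, -378, -648, -990
Δ³: -198, -270, -342
Δ⁴: -72, -72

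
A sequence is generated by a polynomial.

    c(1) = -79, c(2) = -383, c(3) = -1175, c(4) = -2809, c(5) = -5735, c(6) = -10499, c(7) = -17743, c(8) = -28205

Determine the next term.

-42719

First differences: -304  -792  -1634  -2926  -4764  -7244  -10462
Second differences: -488  -842  -1292  -1838  -2480  -3218
Third differences: -354  -450  -546  -642  -738
Fourth differences: -96  -96  -96  -96
Constant fourth difference = -96, so extend:
-738 − 96 = -834;  -3218 − 834 = -4052;  -10462 − 4052 = -14514;  -28205 − 14514 = -42719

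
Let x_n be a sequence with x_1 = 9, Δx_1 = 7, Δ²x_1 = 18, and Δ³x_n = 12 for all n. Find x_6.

344

Build the table forward from the leading diagonal:
D3: 12  12  12  12  12  12
D2: 18  30  42  54  66  78
D1: 7  25  55  97  151  217
x: 9  16  41  96  193  344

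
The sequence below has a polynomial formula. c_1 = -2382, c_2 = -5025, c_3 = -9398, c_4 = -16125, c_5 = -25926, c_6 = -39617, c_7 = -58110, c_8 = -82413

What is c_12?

-261245

First differences: -2643  -4373  -6727  -9801  -13691  -18493  -24303
Second differences: -1730  -2354  -3074  -3890  -4802  -5810
Third differences: -624  -720  -816  -912  -1008
Fourth differences: -96  -96  -96  -96
Constant fourth difference = -96, so extend:
-1008 − 96 = -1104;  -5810 − 1104 = -6914;  -24303 − 6914 = -31217;  -82413 − 31217 = -113630
-1104 − 96 = -1200;  -6914 − 1200 = -8114;  -31217 − 8114 = -39331;  -113630 − 39331 = -152961
-1200 − 96 = -1296;  -8114 − 1296 = -9410;  -39331 − 9410 = -48741;  -152961 − 48741 = -201702
-1296 − 96 = -1392;  -9410 − 1392 = -10802;  -48741 − 10802 = -59543;  -201702 − 59543 = -261245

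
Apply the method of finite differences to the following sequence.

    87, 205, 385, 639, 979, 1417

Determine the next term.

First differences: 118, 180, 254, 340, 438
Second differences: 62, 74, 86, 98
Third differences: 12, 12, 12
The third differences are constant (12).
98 + 12 = 110;  438 + 110 = 548;  1417 + 548 = 1965

1965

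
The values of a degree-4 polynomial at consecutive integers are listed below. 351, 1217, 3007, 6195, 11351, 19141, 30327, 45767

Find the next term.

66415

866, 1790, 3188, 5156, 7790, 11186, 15440
924, 1398, 1968, 2634, 3396, 4254
474, 570, 666, 762, 858
96, 96, 96, 96
Fourth differences constant at 96.
858 + 96 = 954;  4254 + 954 = 5208;  15440 + 5208 = 20648;  45767 + 20648 = 66415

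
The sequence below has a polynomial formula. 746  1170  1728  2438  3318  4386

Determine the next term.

5660

Δ: 424 , 558 , 710 , 880 , 1068
Δ²: 134 , 152 , 170 , 188
Δ³: 18 , 18 , 18
Constant third difference = 18, so extend:
188 + 18 = 206;  1068 + 206 = 1274;  4386 + 1274 = 5660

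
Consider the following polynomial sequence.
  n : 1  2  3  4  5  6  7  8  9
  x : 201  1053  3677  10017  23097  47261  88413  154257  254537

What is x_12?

Δ: 852, 2624, 6340, 13080, 24164, 41152, 65844, 100280
Δ²: 1772, 3716, 6740, 11084, 16988, 24692, 34436
Δ³: 1944, 3024, 4344, 5904, 7704, 9744
Δ⁴: 1080, 1320, 1560, 1800, 2040
Δ⁵: 240, 240, 240, 240
Constant fifth difference = 240, so extend:
2040 + 240 = 2280;  9744 + 2280 = 12024;  34436 + 12024 = 46460;  100280 + 46460 = 146740;  254537 + 146740 = 401277
2280 + 240 = 2520;  12024 + 2520 = 14544;  46460 + 14544 = 61004;  146740 + 61004 = 207744;  401277 + 207744 = 609021
2520 + 240 = 2760;  14544 + 2760 = 17304;  61004 + 17304 = 78308;  207744 + 78308 = 286052;  609021 + 286052 = 895073

895073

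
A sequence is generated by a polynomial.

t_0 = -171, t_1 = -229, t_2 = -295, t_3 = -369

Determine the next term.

D1: -58, -66, -74
D2: -8, -8
Second differences constant at -8.
-74 − 8 = -82;  -369 − 82 = -451

-451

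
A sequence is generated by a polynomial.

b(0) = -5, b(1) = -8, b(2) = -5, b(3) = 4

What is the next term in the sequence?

D1: -3 , 3 , 9
D2: 6 , 6
Constant second difference = 6, so extend:
9 + 6 = 15;  4 + 15 = 19

19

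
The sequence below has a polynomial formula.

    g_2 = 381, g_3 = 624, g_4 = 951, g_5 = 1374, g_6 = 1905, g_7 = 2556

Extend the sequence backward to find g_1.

Δ: 243, 327, 423, 531, 651
Δ²: 84, 96, 108, 120
Δ³: 12, 12, 12
The third differences are constant at 12.
Work back: 84 − 12 = 72;  243 − 72 = 171;  381 − 171 = 210

210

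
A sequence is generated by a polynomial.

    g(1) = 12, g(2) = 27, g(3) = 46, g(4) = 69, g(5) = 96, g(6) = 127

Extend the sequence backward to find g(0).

1

Δ: 15  19  23  27  31
Δ²: 4  4  4  4
The second differences are constant at 4.
Work back: 15 − 4 = 11;  12 − 11 = 1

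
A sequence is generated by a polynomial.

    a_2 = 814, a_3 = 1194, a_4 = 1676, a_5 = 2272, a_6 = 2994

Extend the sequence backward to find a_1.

D1: 380, 482, 596, 722
D2: 102, 114, 126
D3: 12, 12
The third differences are constant at 12.
Work back: 102 − 12 = 90;  380 − 90 = 290;  814 − 290 = 524

524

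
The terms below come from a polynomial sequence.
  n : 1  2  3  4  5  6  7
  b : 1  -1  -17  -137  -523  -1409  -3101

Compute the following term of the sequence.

Δ: -2 , -16 , -120 , -386 , -886 , -1692
Δ²: -14 , -104 , -266 , -500 , -806
Δ³: -90 , -162 , -234 , -306
Δ⁴: -72 , -72 , -72
Fourth differences constant at -72.
-306 − 72 = -378;  -806 − 378 = -1184;  -1692 − 1184 = -2876;  -3101 − 2876 = -5977

-5977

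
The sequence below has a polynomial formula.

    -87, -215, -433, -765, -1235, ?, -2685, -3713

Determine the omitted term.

Using the first 5 terms:
-128, -218, -332, -470
-90, -114, -138
-24, -24
Constant third difference = -24.
Extend forward: -138 − 24 = -162;  -470 − 162 = -632;  -1235 − 632 = -1867

-1867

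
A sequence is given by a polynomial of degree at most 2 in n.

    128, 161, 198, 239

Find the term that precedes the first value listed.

99

D1: 33, 37, 41
D2: 4, 4
The second differences are constant at 4.
Work back: 33 − 4 = 29;  128 − 29 = 99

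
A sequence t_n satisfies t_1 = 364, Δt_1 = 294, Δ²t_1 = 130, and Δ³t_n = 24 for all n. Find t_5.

Build the table forward from the leading diagonal:
D3: 24, 24, 24, 24, 24
D2: 130, 154, 178, 202, 226
D1: 294, 424, 578, 756, 958
t: 364, 658, 1082, 1660, 2416

2416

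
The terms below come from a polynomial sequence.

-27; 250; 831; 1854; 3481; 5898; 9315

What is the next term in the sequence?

13966

Δ: 277, 581, 1023, 1627, 2417, 3417
Δ²: 304, 442, 604, 790, 1000
Δ³: 138, 162, 186, 210
Δ⁴: 24, 24, 24
The fourth differences are constant (24).
210 + 24 = 234;  1000 + 234 = 1234;  3417 + 1234 = 4651;  9315 + 4651 = 13966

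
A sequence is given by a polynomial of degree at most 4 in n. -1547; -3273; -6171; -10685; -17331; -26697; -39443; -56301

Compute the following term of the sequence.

-78075

Δ: -1726, -2898, -4514, -6646, -9366, -12746, -16858
Δ²: -1172, -1616, -2132, -2720, -3380, -4112
Δ³: -444, -516, -588, -660, -732
Δ⁴: -72, -72, -72, -72
The fourth differences are constant (-72).
-732 − 72 = -804;  -4112 − 804 = -4916;  -16858 − 4916 = -21774;  -56301 − 21774 = -78075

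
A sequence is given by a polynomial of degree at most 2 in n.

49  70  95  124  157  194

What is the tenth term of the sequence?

21 , 25 , 29 , 33 , 37
4 , 4 , 4 , 4
The second differences are constant (4).
37 + 4 = 41;  194 + 41 = 235
41 + 4 = 45;  235 + 45 = 280
45 + 4 = 49;  280 + 49 = 329
49 + 4 = 53;  329 + 53 = 382

382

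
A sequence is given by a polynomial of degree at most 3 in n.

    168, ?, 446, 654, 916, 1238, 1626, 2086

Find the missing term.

Using the last 6 terms:
First differences: 208  262  322  388  460
Second differences: 54  60  66  72
Third differences: 6  6  6
Constant third difference = 6.
Extend backward: 54 − 6 = 48;  208 − 48 = 160;  446 − 160 = 286

286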